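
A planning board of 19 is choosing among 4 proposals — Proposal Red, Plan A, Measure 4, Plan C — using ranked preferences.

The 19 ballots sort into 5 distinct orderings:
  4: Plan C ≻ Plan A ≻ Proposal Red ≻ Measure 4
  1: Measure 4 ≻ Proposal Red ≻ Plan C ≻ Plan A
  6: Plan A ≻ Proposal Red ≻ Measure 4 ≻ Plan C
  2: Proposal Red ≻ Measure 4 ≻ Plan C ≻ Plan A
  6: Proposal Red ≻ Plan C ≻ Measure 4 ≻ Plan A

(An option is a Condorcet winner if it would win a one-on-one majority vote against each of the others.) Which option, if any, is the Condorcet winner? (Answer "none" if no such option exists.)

Check each pair by majority over 19 ballots:
Proposal Red–Plan A: Plan A 10–9.
Proposal Red vs Measure 4: Proposal Red, 18–1.
Proposal Red vs Plan C: Proposal Red, 15–4.
Plan A vs Measure 4: Plan A, 10–9.
Plan A–Plan C: Plan C 13–6.
Measure 4 vs Plan C: Plan C wins 10–9.
No option is unbeaten: Proposal Red loses to Plan A; Plan A loses to Plan C; Measure 4 loses to Proposal Red; Plan C loses to Proposal Red. In particular Proposal Red beats Plan C beats Plan A beats Proposal Red is a majority cycle — no Condorcet winner exists.

none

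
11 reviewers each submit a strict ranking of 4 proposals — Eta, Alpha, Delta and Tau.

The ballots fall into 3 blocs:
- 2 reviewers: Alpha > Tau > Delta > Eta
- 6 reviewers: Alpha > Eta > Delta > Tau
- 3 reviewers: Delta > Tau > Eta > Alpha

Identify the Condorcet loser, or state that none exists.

Head-to-head results (11 reviewers):
Eta–Alpha: Alpha 8–3.
Eta vs Delta: Eta preferred on 6 ballots; Eta wins 6–5.
Eta vs Tau: Eta wins 6–5.
Alpha vs Delta: Alpha wins 8–3.
Alpha vs Tau: Alpha wins 8–3.
Delta vs Tau: Delta is ranked higher on 6+3 = 9 ballots, Tau on 2. Delta wins 9–2.
Tau is beaten in every head-to-head and is the Condorcet loser.

Tau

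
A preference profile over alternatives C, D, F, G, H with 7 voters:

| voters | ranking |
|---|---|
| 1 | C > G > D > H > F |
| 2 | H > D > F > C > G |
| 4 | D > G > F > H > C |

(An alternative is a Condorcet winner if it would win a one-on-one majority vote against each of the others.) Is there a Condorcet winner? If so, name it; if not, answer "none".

Check each pair by majority over 7 ballots:
C vs D: D, 6–1.
C vs F: F wins 6–1.
C vs G: G wins 4–3.
C vs H: H wins 6–1.
D vs F: 1+2+4 = 7 for D, 0 for F — D by 7–0.
D vs G: 6 to 1, D.
D vs H: D, 5–2.
F vs G: 2 to 5, G.
F–H: F 4–3.
G–H: G 5–2.
D defeats every rival head-to-head and is the Condorcet winner.

D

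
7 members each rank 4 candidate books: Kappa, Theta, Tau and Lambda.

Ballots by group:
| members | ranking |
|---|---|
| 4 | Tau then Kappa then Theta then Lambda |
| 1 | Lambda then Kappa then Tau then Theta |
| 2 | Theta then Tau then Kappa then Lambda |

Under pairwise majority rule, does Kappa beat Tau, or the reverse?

Tau

Ballots ranking Kappa above Tau: 1.
Ballots ranking Tau above Kappa: 7 − 1 = 6.
Tau wins the head-to-head 6–1.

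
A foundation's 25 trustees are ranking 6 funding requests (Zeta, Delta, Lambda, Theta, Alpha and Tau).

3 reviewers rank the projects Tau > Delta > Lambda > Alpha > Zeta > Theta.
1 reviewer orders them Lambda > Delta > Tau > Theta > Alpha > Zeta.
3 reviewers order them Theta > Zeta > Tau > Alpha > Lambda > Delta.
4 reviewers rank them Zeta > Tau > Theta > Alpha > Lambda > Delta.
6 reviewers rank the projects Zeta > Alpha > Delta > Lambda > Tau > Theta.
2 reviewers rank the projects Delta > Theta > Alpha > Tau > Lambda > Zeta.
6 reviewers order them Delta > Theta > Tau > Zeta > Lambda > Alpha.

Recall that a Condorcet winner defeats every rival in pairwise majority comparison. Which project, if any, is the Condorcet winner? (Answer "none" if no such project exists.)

Pairwise majorities:
Zeta vs Delta: Zeta is ranked higher on 3+4+6 = 13 ballots, Delta on 12. Zeta wins 13–12.
Zeta–Lambda: Zeta 19–6.
Zeta vs Theta: Zeta preferred on 3+4+6 = 13 ballots; Zeta wins 13–12.
Zeta vs Alpha: Zeta wins 19–6.
Zeta–Tau: Zeta 13–12.
Delta vs Lambda: Delta, 17–8.
Delta vs Theta: 18 to 7, Delta.
Delta vs Alpha: Alpha, 13–12.
Delta vs Tau: Delta, 15–10.
Lambda vs Theta: Theta wins 15–10.
Lambda vs Alpha: 10 to 15, Alpha.
Lambda vs Tau: 7 to 18, Tau.
Theta vs Alpha: Theta wins 16–9.
Theta vs Tau: Theta is ranked higher on 3+2+6 = 11 ballots, Tau on 14. Tau wins 14–11.
Alpha vs Tau: Alpha is ranked higher on 6+2 = 8 ballots, Tau on 17. Tau wins 17–8.
Zeta defeats every rival head-to-head and is the Condorcet winner.

Zeta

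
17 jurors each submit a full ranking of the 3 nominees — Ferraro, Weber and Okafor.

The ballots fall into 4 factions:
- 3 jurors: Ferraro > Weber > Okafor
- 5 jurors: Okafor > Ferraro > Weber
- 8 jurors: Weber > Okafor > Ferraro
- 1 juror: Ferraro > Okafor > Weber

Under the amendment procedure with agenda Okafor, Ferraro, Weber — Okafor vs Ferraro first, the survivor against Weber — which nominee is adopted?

Round 1: Okafor vs Ferraro — 13–4, Okafor advances.
Round 2: Okafor vs Weber — 6–11, Weber advances.
The agenda winner is Weber.

Weber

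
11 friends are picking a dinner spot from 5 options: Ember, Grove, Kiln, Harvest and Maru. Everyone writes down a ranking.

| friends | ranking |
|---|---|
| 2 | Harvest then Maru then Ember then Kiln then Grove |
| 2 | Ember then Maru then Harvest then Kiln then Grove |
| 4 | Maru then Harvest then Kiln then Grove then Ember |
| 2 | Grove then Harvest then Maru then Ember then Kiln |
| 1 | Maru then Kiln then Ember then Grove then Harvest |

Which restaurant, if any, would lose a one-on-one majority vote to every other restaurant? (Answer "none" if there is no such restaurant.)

Pairwise majorities:
Ember–Grove: Grove 6–5.
Ember vs Kiln: Ember, 6–5.
Ember vs Harvest: Ember is ranked higher on 2+1 = 3 ballots, Harvest on 8. Harvest wins 8–3.
Ember vs Maru: Maru, 9–2.
Grove vs Kiln: 2 for Grove, 9 for Kiln — Kiln by 9–2.
Grove vs Harvest: Harvest wins 8–3.
Grove vs Maru: Grove is ranked higher on 2 ballots, Maru on 9. Maru wins 9–2.
Kiln vs Harvest: Kiln is ranked higher on 1 ballot, Harvest on 10. Harvest wins 10–1.
Kiln vs Maru: Maru, 11–0.
Harvest vs Maru: Maru wins 7–4.
Each restaurant has at least one pairwise win (Ember beats Kiln; Grove beats Ember; Kiln beats Grove; Harvest beats Ember; Maru beats Ember) — no Condorcet loser.

none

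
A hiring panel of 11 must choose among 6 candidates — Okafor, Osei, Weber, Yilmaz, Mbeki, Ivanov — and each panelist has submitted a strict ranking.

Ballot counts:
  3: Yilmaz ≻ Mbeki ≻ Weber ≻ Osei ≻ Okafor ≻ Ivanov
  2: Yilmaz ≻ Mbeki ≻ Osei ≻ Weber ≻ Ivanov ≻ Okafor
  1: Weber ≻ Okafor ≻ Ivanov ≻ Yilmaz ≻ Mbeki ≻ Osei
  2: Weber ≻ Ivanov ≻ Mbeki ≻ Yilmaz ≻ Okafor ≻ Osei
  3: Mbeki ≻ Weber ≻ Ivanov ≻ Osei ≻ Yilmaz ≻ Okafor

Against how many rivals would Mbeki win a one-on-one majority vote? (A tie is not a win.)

Mbeki against each rival (11 committee members):
Mbeki–Okafor: Mbeki 10–1.
Mbeki vs Osei: Mbeki wins 11–0.
Mbeki vs Weber: 8 to 3, Mbeki.
Mbeki vs Yilmaz: Yilmaz wins 6–5.
Mbeki vs Ivanov: 8 to 3, Mbeki.
Mbeki beats Okafor, Osei, Weber, Ivanov; loses to Yilmaz — 4 pairwise wins.

4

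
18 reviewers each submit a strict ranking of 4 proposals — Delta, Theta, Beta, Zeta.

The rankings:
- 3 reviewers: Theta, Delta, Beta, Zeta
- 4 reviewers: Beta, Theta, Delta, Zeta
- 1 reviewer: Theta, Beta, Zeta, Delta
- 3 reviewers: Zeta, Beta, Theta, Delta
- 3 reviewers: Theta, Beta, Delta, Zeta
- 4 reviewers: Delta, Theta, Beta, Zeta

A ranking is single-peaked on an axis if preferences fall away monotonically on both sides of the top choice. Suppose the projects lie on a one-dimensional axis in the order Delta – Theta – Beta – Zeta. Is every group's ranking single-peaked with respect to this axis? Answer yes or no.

Axis positions: Delta=1, Theta=2, Beta=3, Zeta=4.
Group 1 (peak Theta at position 2): ranking walks positions 2-1-3-4, expanding outward from the peak — single-peaked.
Group 2 (peak Beta at position 3): ranking walks positions 3-2-1-4, expanding outward from the peak — single-peaked.
Group 3 (peak Theta at position 2): ranking walks positions 2-3-4-1, expanding outward from the peak — single-peaked.
Group 4 (peak Zeta at position 4): ranking walks positions 4-3-2-1, expanding outward from the peak — single-peaked.
Group 5 (peak Theta at position 2): ranking walks positions 2-3-1-4, expanding outward from the peak — single-peaked.
Group 6 (peak Delta at position 1): ranking walks positions 1-2-3-4, expanding outward from the peak — single-peaked.
Every ranking is single-peaked on this axis.

yes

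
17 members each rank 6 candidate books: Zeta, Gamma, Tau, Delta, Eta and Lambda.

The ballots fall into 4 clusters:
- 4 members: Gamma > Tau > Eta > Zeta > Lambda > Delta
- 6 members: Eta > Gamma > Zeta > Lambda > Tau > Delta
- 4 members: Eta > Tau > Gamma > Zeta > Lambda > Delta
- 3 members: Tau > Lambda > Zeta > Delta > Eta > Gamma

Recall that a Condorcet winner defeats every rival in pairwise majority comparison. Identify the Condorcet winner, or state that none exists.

Eta

Pairwise majorities:
Zeta vs Gamma: Gamma, 14–3.
Zeta vs Tau: Tau, 11–6.
Zeta–Delta: Zeta 17–0.
Zeta–Eta: Eta 14–3.
Zeta vs Lambda: Zeta is ranked higher on 4+6+4 = 14 ballots, Lambda on 3. Zeta wins 14–3.
Gamma vs Tau: 10 to 7, Gamma.
Gamma vs Delta: 4+6+4 = 14 for Gamma, 3 for Delta — Gamma by 14–3.
Gamma vs Eta: Gamma is ranked higher on 4 ballots, Eta on 13. Eta wins 13–4.
Gamma vs Lambda: Gamma wins 14–3.
Tau vs Delta: 17 to 0, Tau.
Tau vs Eta: Tau is ranked higher on 4+3 = 7 ballots, Eta on 10. Eta wins 10–7.
Tau–Lambda: Tau 11–6.
Delta vs Eta: Eta wins 14–3.
Delta vs Lambda: Lambda, 17–0.
Eta vs Lambda: 4+6+4 = 14 for Eta, 3 for Lambda — Eta by 14–3.
Only Eta has no losses; Eta is the Condorcet winner.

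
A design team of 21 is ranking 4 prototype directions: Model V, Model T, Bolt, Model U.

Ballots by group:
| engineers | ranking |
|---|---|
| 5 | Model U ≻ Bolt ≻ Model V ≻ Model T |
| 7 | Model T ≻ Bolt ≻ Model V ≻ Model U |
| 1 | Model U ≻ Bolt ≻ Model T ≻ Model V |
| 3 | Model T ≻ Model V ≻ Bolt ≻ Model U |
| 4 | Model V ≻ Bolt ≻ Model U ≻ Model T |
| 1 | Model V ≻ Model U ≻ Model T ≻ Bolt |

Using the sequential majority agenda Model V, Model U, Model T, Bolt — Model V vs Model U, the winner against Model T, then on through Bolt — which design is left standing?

Model T

Round 1: Model V vs Model U — 15–6, Model V advances.
Round 2: Model V vs Model T — 10–11, Model T advances.
Round 3: Model T vs Bolt — 11–10, Model T advances.
Model T survives the agenda.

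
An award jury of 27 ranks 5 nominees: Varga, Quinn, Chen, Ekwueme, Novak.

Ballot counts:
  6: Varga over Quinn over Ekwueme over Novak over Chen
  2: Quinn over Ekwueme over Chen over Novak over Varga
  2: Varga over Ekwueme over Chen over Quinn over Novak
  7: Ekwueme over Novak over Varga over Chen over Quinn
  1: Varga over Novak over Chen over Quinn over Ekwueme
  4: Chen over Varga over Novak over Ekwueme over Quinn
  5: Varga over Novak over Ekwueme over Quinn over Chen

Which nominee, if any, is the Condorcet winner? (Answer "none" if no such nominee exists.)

Varga

Check each pair by majority over 27 ballots:
Varga vs Quinn: Varga is ranked higher on 6+2+7+1+4+5 = 25 ballots, Quinn on 2. Varga wins 25–2.
Varga vs Chen: 6+2+7+1+5 = 21 for Varga, 6 for Chen — Varga by 21–6.
Varga vs Ekwueme: Varga is ranked higher on 6+2+1+4+5 = 18 ballots, Ekwueme on 9. Varga wins 18–9.
Varga vs Novak: Varga is ranked higher on 6+2+1+4+5 = 18 ballots, Novak on 9. Varga wins 18–9.
Quinn vs Chen: Quinn preferred on 6+2+5 = 13 ballots; Chen wins 14–13.
Quinn vs Ekwueme: Quinn preferred on 6+2+1 = 9 ballots; Ekwueme wins 18–9.
Quinn vs Novak: 10 to 17, Novak.
Chen vs Ekwueme: Chen is ranked higher on 1+4 = 5 ballots, Ekwueme on 22. Ekwueme wins 22–5.
Chen vs Novak: 8 to 19, Novak.
Ekwueme vs Novak: 6+2+2+7 = 17 for Ekwueme, 10 for Novak — Ekwueme by 17–10.
Varga beats each of Quinn, Chen, Ekwueme, Novak — Varga is the Condorcet winner.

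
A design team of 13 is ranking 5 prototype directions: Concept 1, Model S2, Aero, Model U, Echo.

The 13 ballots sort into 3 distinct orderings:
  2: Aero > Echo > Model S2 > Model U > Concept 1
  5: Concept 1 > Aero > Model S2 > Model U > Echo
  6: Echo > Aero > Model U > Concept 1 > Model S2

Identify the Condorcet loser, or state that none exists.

Pairwise majorities:
Concept 1–Model S2: Concept 1 11–2.
Concept 1 vs Aero: Aero, 8–5.
Concept 1–Model U: Model U 8–5.
Concept 1 vs Echo: 5 to 8, Echo.
Model S2 vs Aero: Model S2 is ranked higher on 0 ballots, Aero on 13. Aero wins 13–0.
Model S2 vs Model U: Model S2 preferred on 2+5 = 7 ballots; Model S2 wins 7–6.
Model S2 vs Echo: Echo, 8–5.
Aero vs Model U: Aero preferred on 2+5+6 = 13 ballots; Aero wins 13–0.
Aero vs Echo: Aero, 7–6.
Model U–Echo: Echo 8–5.
Each design has at least one pairwise win (Concept 1 beats Model S2; Model S2 beats Model U; Aero beats Concept 1; Model U beats Concept 1; Echo beats Concept 1) — no Condorcet loser.

none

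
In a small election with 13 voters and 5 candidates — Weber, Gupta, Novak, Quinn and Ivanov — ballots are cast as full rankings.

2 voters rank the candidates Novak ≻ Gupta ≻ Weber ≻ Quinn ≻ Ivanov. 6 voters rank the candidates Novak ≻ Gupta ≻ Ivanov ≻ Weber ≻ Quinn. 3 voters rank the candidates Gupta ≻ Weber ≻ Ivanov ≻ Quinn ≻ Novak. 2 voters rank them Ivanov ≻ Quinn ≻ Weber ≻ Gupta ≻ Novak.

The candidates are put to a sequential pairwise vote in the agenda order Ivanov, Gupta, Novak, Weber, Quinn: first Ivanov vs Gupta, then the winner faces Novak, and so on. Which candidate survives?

Novak

Round 1: Ivanov vs Gupta — 2–11, Gupta advances.
Round 2: Gupta vs Novak — 5–8, Novak advances.
Round 3: Novak vs Weber — 8–5, Novak advances.
Round 4: Novak vs Quinn — 8–5, Novak advances.
Novak survives the agenda.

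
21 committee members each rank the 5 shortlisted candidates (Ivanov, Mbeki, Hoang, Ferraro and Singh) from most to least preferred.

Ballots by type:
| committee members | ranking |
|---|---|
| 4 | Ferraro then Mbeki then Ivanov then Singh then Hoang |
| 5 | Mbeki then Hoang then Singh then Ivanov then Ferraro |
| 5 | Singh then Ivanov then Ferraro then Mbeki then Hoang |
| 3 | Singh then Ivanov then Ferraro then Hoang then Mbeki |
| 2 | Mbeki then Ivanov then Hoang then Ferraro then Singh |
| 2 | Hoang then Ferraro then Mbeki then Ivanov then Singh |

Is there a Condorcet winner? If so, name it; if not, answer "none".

none

Pairwise majorities:
Ivanov–Mbeki: Mbeki 13–8.
Ivanov–Hoang: Ivanov 14–7.
Ivanov vs Ferraro: Ivanov wins 15–6.
Ivanov–Singh: Singh 13–8.
Mbeki vs Hoang: Mbeki wins 16–5.
Mbeki–Ferraro: Ferraro 14–7.
Mbeki vs Singh: Mbeki, 13–8.
Hoang–Ferraro: Ferraro 12–9.
Hoang vs Singh: Singh wins 12–9.
Ferraro–Singh: Singh 13–8.
No candidate is unbeaten: Ivanov loses to Mbeki; Mbeki loses to Ferraro; Hoang loses to Ivanov; Ferraro loses to Ivanov; Singh loses to Mbeki. In particular Ivanov → Ferraro → Mbeki → Ivanov is a majority cycle — no Condorcet winner exists.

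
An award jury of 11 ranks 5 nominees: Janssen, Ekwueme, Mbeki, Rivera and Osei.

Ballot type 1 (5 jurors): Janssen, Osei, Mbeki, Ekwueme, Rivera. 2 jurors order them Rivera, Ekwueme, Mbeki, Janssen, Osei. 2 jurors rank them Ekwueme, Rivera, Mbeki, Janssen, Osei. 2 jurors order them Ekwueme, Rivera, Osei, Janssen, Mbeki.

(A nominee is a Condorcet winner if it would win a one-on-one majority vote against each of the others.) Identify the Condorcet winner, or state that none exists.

Ekwueme

Check each pair by majority over 11 ballots:
Janssen–Ekwueme: Ekwueme 6–5.
Janssen–Mbeki: Janssen 7–4.
Janssen vs Rivera: Rivera wins 6–5.
Janssen vs Osei: Janssen wins 9–2.
Ekwueme vs Mbeki: Ekwueme, 6–5.
Ekwueme vs Rivera: Ekwueme, 9–2.
Ekwueme–Osei: Ekwueme 6–5.
Mbeki vs Rivera: Rivera, 6–5.
Mbeki vs Osei: Osei wins 7–4.
Rivera vs Osei: Rivera wins 6–5.
Ekwueme beats each of Janssen, Mbeki, Rivera, Osei — Ekwueme is the Condorcet winner.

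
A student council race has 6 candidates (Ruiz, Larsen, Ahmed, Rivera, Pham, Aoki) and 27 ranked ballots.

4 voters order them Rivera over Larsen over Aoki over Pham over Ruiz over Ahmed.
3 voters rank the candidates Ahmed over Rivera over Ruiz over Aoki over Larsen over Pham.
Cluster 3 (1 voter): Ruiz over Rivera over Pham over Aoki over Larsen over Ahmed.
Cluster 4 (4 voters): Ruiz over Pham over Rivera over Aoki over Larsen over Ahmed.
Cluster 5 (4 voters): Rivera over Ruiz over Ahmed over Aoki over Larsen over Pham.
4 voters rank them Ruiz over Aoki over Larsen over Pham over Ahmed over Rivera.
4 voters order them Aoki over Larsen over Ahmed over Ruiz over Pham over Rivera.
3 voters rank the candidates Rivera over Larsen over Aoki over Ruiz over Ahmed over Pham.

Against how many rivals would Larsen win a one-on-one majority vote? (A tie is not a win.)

2

Larsen against each rival (27 voters):
Larsen vs Ruiz: Larsen is ranked higher on 4+4+3 = 11 ballots, Ruiz on 16. Ruiz wins 16–11.
Larsen vs Ahmed: Larsen wins 20–7.
Larsen–Rivera: Rivera 19–8.
Larsen vs Pham: Larsen preferred on 4+3+4+4+4+3 = 22 ballots; Larsen wins 22–5.
Larsen vs Aoki: Larsen preferred on 4+3 = 7 ballots; Aoki wins 20–7.
Larsen beats Ahmed, Pham; loses to Ruiz, Rivera, Aoki — 2 pairwise wins.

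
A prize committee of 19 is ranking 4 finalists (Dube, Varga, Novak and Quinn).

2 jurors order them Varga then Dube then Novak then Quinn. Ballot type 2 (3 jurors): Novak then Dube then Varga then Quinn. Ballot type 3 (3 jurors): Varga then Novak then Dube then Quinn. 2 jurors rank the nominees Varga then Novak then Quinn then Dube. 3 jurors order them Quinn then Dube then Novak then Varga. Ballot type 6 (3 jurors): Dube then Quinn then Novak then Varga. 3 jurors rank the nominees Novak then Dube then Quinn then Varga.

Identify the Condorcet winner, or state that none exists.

Check each pair by majority over 19 ballots:
Dube vs Varga: Dube wins 12–7.
Dube vs Novak: 8 to 11, Novak.
Dube–Quinn: Dube 14–5.
Varga–Novak: Novak 12–7.
Varga vs Quinn: Varga preferred on 2+3+3+2 = 10 ballots; Varga wins 10–9.
Novak vs Quinn: Novak wins 13–6.
Novak defeats every rival head-to-head and is the Condorcet winner.

Novak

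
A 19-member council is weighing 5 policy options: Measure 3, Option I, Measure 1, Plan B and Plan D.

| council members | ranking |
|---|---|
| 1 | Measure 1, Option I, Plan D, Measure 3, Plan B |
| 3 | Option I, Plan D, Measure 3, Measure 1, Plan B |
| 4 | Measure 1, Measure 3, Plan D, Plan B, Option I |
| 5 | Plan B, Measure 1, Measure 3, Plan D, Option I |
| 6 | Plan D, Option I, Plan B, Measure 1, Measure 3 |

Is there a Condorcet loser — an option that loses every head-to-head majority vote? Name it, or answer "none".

Pairwise majorities:
Measure 3–Option I: Option I 10–9.
Measure 3 vs Measure 1: Measure 3 preferred on 3 ballots; Measure 1 wins 16–3.
Measure 3 vs Plan B: Plan B, 11–8.
Measure 3 vs Plan D: Plan D wins 10–9.
Option I vs Measure 1: 3+6 = 9 for Option I, 10 for Measure 1 — Measure 1 by 10–9.
Option I vs Plan B: Option I, 10–9.
Option I vs Plan D: Plan D wins 15–4.
Measure 1 vs Plan B: Plan B wins 11–8.
Measure 1 vs Plan D: 10 to 9, Measure 1.
Plan B–Plan D: Plan D 14–5.
Measure 3 is beaten in every head-to-head and is the Condorcet loser.

Measure 3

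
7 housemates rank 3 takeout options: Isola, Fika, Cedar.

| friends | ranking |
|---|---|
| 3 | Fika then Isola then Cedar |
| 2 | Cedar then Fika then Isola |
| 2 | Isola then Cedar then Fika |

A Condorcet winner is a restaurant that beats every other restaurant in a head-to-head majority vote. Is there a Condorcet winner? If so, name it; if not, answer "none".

Head-to-head results (7 friends):
Isola vs Fika: Isola is ranked higher on 2 ballots, Fika on 5. Fika wins 5–2.
Isola vs Cedar: 3+2 = 5 for Isola, 2 for Cedar — Isola by 5–2.
Fika vs Cedar: 3 to 4, Cedar.
No restaurant is unbeaten: Isola loses to Fika; Fika loses to Cedar; Cedar loses to Isola. In particular Isola beats Cedar beats Fika beats Isola is a majority cycle — no Condorcet winner exists.

none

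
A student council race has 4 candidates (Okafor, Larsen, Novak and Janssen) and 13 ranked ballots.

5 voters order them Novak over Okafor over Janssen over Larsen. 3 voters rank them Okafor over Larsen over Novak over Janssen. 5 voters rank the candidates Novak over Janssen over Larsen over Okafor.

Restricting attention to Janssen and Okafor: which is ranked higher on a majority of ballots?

Ballots ranking Janssen above Okafor: 5.
Ballots ranking Okafor above Janssen: 13 − 5 = 8.
Okafor wins the head-to-head 8–5.

Okafor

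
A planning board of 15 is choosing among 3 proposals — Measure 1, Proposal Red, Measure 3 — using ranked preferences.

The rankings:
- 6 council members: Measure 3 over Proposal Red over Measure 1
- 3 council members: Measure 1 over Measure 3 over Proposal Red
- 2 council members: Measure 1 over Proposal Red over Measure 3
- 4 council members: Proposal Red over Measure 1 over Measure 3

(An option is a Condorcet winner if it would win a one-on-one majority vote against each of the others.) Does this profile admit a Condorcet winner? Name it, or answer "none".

Head-to-head results (15 council members):
Measure 1 vs Proposal Red: Measure 1 is ranked higher on 3+2 = 5 ballots, Proposal Red on 10. Proposal Red wins 10–5.
Measure 1 vs Measure 3: Measure 1 preferred on 3+2+4 = 9 ballots; Measure 1 wins 9–6.
Proposal Red vs Measure 3: 6 to 9, Measure 3.
Each option drops at least one matchup (Measure 1 loses to Proposal Red; Proposal Red loses to Measure 3; Measure 3 loses to Measure 1); the cycle Measure 1 > Measure 3 > Proposal Red > Measure 1 rules out a Condorcet winner.

none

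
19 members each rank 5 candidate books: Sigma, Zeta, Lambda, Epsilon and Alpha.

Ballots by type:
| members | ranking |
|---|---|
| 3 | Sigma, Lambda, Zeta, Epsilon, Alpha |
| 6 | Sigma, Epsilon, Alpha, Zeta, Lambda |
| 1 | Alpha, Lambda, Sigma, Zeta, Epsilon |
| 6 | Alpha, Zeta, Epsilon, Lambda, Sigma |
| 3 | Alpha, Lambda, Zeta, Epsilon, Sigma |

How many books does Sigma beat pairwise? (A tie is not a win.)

Sigma against each rival (19 members):
Sigma–Zeta: Sigma 10–9.
Sigma–Lambda: Lambda 10–9.
Sigma vs Epsilon: 3+6+1 = 10 for Sigma, 9 for Epsilon — Sigma by 10–9.
Sigma vs Alpha: Alpha wins 10–9.
Sigma beats Zeta, Epsilon; loses to Lambda, Alpha — 2 pairwise wins.

2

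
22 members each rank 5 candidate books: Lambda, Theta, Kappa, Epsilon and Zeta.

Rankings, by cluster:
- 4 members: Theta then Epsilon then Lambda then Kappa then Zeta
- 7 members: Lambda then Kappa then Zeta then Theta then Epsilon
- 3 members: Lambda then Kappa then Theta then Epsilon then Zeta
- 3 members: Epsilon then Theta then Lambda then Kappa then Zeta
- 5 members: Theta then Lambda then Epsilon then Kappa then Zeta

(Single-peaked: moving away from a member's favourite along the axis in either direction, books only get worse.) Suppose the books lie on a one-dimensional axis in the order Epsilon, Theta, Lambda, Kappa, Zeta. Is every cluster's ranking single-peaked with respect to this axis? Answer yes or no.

Axis positions: Epsilon=1, Theta=2, Lambda=3, Kappa=4, Zeta=5.
Cluster 1 (peak Theta at position 2): ranking walks positions 2-1-3-4-5, expanding outward from the peak — single-peaked.
Cluster 2 (peak Lambda at position 3): ranking walks positions 3-4-5-2-1, expanding outward from the peak — single-peaked.
Cluster 3 (peak Lambda at position 3): ranking walks positions 3-4-2-1-5, expanding outward from the peak — single-peaked.
Cluster 4 (peak Epsilon at position 1): ranking walks positions 1-2-3-4-5, expanding outward from the peak — single-peaked.
Cluster 5 (peak Theta at position 2): ranking walks positions 2-3-1-4-5, expanding outward from the peak — single-peaked.
Every ranking is single-peaked on this axis.

yes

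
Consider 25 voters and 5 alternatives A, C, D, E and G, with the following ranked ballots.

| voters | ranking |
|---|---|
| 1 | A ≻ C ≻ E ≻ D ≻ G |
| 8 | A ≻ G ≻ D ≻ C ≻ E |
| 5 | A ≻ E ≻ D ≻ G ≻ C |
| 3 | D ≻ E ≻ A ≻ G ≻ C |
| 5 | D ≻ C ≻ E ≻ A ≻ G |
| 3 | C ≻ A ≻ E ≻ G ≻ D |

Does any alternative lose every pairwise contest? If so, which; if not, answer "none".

none

Pairwise majorities:
A vs C: A, 17–8.
A vs D: 1+8+5+3 = 17 for A, 8 for D — A by 17–8.
A–E: A 17–8.
A vs G: 1+8+5+3+5+3 = 25 for A, 0 for G — A by 25–0.
C–D: D 21–4.
C vs E: 1+8+5+3 = 17 for C, 8 for E — C by 17–8.
C vs G: C is ranked higher on 1+5+3 = 9 ballots, G on 16. G wins 16–9.
D vs E: D wins 16–9.
D vs G: D is ranked higher on 1+5+3+5 = 14 ballots, G on 11. D wins 14–11.
E vs G: E wins 17–8.
No alternative is winless: A beats C; C beats E; D beats C; E beats G; G beats C. There is no Condorcet loser.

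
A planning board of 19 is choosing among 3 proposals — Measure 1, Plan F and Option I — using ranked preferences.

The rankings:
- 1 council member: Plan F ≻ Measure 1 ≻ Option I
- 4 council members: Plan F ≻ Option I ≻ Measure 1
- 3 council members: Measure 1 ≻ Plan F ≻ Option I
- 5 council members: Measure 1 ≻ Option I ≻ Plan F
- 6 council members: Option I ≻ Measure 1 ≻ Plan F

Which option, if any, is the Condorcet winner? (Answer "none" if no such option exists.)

Pairwise majorities:
Measure 1 vs Plan F: Measure 1, 14–5.
Measure 1 vs Option I: Option I, 10–9.
Plan F–Option I: Option I 11–8.
Option I beats each of Measure 1, Plan F — Option I is the Condorcet winner.

Option I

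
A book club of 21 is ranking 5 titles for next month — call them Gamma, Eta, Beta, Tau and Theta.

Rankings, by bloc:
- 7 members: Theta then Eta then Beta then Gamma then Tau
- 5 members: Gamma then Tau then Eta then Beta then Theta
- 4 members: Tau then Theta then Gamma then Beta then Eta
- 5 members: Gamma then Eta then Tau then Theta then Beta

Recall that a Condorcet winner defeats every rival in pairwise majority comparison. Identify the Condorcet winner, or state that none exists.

Check each pair by majority over 21 ballots:
Gamma vs Eta: 14 to 7, Gamma.
Gamma vs Beta: Gamma is ranked higher on 5+4+5 = 14 ballots, Beta on 7. Gamma wins 14–7.
Gamma vs Tau: Gamma preferred on 7+5+5 = 17 ballots; Gamma wins 17–4.
Gamma vs Theta: 10 to 11, Theta.
Eta vs Beta: Eta is ranked higher on 7+5+5 = 17 ballots, Beta on 4. Eta wins 17–4.
Eta vs Tau: 7+5 = 12 for Eta, 9 for Tau — Eta by 12–9.
Eta vs Theta: Eta is ranked higher on 5+5 = 10 ballots, Theta on 11. Theta wins 11–10.
Beta vs Tau: 7 to 14, Tau.
Beta vs Theta: Beta is ranked higher on 5 ballots, Theta on 16. Theta wins 16–5.
Tau vs Theta: Tau preferred on 5+4+5 = 14 ballots; Tau wins 14–7.
No book is unbeaten: Gamma loses to Theta; Eta loses to Gamma; Beta loses to Gamma; Tau loses to Gamma; Theta loses to Tau. In particular Gamma > Tau > Theta > Gamma is a majority cycle — no Condorcet winner exists.

none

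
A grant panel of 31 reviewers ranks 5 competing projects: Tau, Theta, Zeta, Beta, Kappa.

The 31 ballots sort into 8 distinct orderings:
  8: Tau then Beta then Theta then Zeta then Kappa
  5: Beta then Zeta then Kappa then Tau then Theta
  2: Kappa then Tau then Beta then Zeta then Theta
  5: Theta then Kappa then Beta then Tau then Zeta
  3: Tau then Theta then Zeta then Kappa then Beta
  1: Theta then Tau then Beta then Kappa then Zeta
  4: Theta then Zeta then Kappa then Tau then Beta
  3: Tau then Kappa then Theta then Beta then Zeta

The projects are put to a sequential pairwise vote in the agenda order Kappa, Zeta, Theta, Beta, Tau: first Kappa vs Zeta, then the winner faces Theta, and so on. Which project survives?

Tau

Round 1: Kappa vs Zeta — 11–20, Zeta advances.
Round 2: Zeta vs Theta — 7–24, Theta advances.
Round 3: Theta vs Beta — 16–15, Theta advances.
Round 4: Theta vs Tau — 10–21, Tau advances.
The agenda winner is Tau.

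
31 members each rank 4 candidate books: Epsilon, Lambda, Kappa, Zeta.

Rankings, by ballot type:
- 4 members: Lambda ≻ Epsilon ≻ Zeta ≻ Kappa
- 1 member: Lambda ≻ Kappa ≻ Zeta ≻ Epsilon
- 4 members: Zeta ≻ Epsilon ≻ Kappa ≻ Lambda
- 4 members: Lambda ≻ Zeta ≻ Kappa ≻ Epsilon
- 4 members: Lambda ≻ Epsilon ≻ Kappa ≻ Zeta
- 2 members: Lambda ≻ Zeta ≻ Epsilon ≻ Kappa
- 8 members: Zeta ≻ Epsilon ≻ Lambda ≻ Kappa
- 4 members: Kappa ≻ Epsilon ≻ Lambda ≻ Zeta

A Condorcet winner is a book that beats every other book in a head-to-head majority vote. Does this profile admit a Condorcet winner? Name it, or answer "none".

none

Head-to-head results (31 members):
Epsilon vs Lambda: Epsilon wins 16–15.
Epsilon vs Kappa: Epsilon wins 22–9.
Epsilon vs Zeta: Zeta wins 19–12.
Lambda vs Kappa: Lambda, 23–8.
Lambda vs Zeta: Lambda wins 19–12.
Kappa vs Zeta: Zeta, 22–9.
Each book drops at least one matchup (Epsilon loses to Zeta; Lambda loses to Epsilon; Kappa loses to Epsilon; Zeta loses to Lambda); the cycle Epsilon > Lambda > Zeta > Epsilon rules out a Condorcet winner.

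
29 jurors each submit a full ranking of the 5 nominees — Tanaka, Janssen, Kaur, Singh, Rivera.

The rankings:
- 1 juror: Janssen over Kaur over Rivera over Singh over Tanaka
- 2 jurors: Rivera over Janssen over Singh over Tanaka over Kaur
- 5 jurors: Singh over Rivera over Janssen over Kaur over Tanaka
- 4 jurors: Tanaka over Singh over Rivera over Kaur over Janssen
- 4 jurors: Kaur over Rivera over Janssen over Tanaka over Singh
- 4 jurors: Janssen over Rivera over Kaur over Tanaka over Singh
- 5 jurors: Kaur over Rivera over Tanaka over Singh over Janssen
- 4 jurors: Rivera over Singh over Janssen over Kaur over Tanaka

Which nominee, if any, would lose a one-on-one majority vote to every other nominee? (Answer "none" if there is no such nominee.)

none

Head-to-head results (29 jurors):
Tanaka vs Janssen: 9 to 20, Janssen.
Tanaka vs Kaur: Kaur wins 23–6.
Tanaka vs Singh: 17 to 12, Tanaka.
Tanaka vs Rivera: Rivera, 25–4.
Janssen vs Kaur: 1+2+5+4+4 = 16 for Janssen, 13 for Kaur — Janssen by 16–13.
Janssen vs Singh: Singh, 18–11.
Janssen vs Rivera: Janssen is ranked higher on 1+4 = 5 ballots, Rivera on 24. Rivera wins 24–5.
Kaur–Singh: Singh 15–14.
Kaur vs Rivera: Rivera, 19–10.
Singh–Rivera: Rivera 20–9.
No nominee is winless: Tanaka beats Singh; Janssen beats Tanaka; Kaur beats Tanaka; Singh beats Janssen; Rivera beats Tanaka. There is no Condorcet loser.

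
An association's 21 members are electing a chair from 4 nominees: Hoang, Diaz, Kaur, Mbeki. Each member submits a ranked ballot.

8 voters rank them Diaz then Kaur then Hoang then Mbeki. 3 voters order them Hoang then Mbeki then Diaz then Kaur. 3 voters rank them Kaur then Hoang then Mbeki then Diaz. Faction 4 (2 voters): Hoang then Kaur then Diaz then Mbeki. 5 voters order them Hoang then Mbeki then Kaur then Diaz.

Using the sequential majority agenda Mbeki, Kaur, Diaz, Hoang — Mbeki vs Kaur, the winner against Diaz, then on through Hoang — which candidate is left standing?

Round 1: Mbeki vs Kaur — 8–13, Kaur advances.
Round 2: Kaur vs Diaz — 10–11, Diaz advances.
Round 3: Diaz vs Hoang — 8–13, Hoang advances.
Hoang survives the agenda.

Hoang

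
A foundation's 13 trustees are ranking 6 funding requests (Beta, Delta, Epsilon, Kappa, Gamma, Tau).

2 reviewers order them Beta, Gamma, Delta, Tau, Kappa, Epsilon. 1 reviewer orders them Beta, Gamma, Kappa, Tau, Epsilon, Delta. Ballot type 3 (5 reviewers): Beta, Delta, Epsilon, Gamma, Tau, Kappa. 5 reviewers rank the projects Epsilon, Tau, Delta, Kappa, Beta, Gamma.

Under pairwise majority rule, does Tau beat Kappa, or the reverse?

Tau

Ballots ranking Tau above Kappa: 2 + 5 + 5 = 12.
Ballots ranking Kappa above Tau: 13 − 12 = 1.
Tau wins the head-to-head 12–1.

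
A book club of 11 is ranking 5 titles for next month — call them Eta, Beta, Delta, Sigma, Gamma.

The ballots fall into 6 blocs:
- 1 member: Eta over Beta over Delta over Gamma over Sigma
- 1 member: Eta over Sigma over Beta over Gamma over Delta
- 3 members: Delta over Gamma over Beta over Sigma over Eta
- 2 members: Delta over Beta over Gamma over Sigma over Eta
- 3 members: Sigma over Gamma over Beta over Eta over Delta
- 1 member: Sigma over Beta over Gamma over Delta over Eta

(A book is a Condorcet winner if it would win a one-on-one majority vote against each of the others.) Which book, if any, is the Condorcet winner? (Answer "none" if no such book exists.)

none

Pairwise majorities:
Eta vs Beta: Beta, 9–2.
Eta vs Delta: Delta, 6–5.
Eta–Sigma: Sigma 9–2.
Eta vs Gamma: Gamma wins 9–2.
Beta vs Delta: Beta wins 6–5.
Beta vs Sigma: Beta, 6–5.
Beta vs Gamma: Gamma wins 6–5.
Delta vs Sigma: Delta, 6–5.
Delta vs Gamma: Delta wins 6–5.
Sigma vs Gamma: Gamma wins 6–5.
No book is unbeaten: Eta loses to Beta; Beta loses to Gamma; Delta loses to Beta; Sigma loses to Beta; Gamma loses to Delta. In particular Beta beats Delta beats Gamma beats Beta is a majority cycle — no Condorcet winner exists.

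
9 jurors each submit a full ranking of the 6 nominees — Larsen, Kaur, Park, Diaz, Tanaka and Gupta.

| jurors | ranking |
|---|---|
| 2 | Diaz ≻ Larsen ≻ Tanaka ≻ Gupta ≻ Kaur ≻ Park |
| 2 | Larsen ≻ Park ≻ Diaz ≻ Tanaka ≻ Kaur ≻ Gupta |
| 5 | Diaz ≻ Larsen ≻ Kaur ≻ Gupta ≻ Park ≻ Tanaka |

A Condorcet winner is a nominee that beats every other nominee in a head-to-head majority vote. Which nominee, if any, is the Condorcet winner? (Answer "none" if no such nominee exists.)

Diaz

Head-to-head results (9 jurors):
Larsen vs Kaur: 9 to 0, Larsen.
Larsen–Park: Larsen 9–0.
Larsen vs Diaz: Larsen preferred on 2 ballots; Diaz wins 7–2.
Larsen–Tanaka: Larsen 9–0.
Larsen vs Gupta: Larsen wins 9–0.
Kaur–Park: Kaur 7–2.
Kaur vs Diaz: Diaz wins 9–0.
Kaur vs Tanaka: 5 for Kaur, 4 for Tanaka — Kaur by 5–4.
Kaur vs Gupta: Kaur wins 7–2.
Park vs Diaz: Diaz wins 7–2.
Park vs Tanaka: Park, 7–2.
Park–Gupta: Gupta 7–2.
Diaz–Tanaka: Diaz 9–0.
Diaz vs Gupta: 9 to 0, Diaz.
Tanaka–Gupta: Gupta 5–4.
Only Diaz has no losses; Diaz is the Condorcet winner.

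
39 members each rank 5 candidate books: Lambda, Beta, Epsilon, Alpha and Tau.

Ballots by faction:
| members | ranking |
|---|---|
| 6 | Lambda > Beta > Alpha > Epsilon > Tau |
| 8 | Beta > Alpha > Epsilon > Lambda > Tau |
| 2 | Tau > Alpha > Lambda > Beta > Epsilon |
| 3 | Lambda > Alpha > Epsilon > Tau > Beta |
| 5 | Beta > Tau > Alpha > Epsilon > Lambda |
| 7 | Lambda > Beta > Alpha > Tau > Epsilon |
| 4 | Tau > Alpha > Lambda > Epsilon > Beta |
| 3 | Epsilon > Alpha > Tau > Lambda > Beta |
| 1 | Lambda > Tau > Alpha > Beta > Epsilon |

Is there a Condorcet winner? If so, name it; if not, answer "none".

Check each pair by majority over 39 ballots:
Lambda vs Beta: 26 to 13, Lambda.
Lambda vs Epsilon: 23 to 16, Lambda.
Lambda vs Alpha: Lambda is ranked higher on 6+3+7+1 = 17 ballots, Alpha on 22. Alpha wins 22–17.
Lambda vs Tau: 6+8+3+7+1 = 25 for Lambda, 14 for Tau — Lambda by 25–14.
Beta vs Epsilon: 6+8+2+5+7+1 = 29 for Beta, 10 for Epsilon — Beta by 29–10.
Beta vs Alpha: 26 to 13, Beta.
Beta vs Tau: Beta preferred on 6+8+5+7 = 26 ballots; Beta wins 26–13.
Epsilon vs Alpha: 3 to 36, Alpha.
Epsilon vs Tau: 20 to 19, Epsilon.
Alpha vs Tau: 6+8+3+7+3 = 27 for Alpha, 12 for Tau — Alpha by 27–12.
No book is unbeaten: Lambda loses to Alpha; Beta loses to Lambda; Epsilon loses to Lambda; Alpha loses to Beta; Tau loses to Lambda. In particular Lambda → Beta → Alpha → Lambda is a majority cycle — no Condorcet winner exists.

none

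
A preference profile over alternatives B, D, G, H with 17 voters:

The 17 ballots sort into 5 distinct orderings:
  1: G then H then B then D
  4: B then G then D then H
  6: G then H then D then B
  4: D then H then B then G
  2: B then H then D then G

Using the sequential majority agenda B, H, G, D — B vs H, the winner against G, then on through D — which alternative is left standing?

Round 1: B vs H — 6–11, H advances.
Round 2: H vs G — 6–11, G advances.
Round 3: G vs D — 11–6, G advances.
G survives the agenda.

G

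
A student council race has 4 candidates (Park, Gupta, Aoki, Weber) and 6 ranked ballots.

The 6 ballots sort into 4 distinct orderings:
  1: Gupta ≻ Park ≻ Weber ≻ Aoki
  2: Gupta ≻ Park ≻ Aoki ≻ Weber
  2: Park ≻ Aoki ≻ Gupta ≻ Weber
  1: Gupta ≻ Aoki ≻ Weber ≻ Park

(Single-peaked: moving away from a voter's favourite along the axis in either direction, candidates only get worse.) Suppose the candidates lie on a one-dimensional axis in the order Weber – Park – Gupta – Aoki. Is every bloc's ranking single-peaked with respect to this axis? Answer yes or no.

Axis positions: Weber=1, Park=2, Gupta=3, Aoki=4.
Bloc 1 (peak Gupta at position 3): ranking walks positions 3-2-1-4, expanding outward from the peak — single-peaked.
Bloc 2 (peak Gupta at position 3): ranking walks positions 3-2-4-1, expanding outward from the peak — single-peaked.
Bloc 3: ranking walks positions 2-4-3-1; Aoki is ranked above Gupta even though Gupta lies between Aoki and the peak Park on the axis — preferences dip and rise again. Not single-peaked.
Bloc 4: ranking walks positions 3-4-1-2; Weber is ranked above Park even though Park lies between Weber and the peak Gupta on the axis — preferences dip and rise again. Not single-peaked.
Bloc 3 violates single-peakedness, so the profile is not single-peaked on this axis.

no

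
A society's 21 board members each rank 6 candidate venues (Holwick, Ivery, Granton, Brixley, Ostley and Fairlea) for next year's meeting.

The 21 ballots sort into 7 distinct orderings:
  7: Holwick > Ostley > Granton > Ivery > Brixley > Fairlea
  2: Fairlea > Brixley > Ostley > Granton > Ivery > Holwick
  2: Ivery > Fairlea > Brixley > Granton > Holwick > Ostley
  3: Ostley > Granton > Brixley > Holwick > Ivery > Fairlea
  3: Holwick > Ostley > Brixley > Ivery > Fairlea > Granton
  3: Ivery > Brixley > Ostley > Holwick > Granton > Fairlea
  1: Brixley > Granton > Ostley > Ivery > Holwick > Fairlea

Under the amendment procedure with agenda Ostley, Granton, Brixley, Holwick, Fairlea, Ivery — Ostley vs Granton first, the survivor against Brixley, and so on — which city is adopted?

Holwick

Round 1: Ostley vs Granton — 18–3, Ostley advances.
Round 2: Ostley vs Brixley — 13–8, Ostley advances.
Round 3: Ostley vs Holwick — 9–12, Holwick advances.
Round 4: Holwick vs Fairlea — 17–4, Holwick advances.
Round 5: Holwick vs Ivery — 13–8, Holwick advances.
The agenda winner is Holwick.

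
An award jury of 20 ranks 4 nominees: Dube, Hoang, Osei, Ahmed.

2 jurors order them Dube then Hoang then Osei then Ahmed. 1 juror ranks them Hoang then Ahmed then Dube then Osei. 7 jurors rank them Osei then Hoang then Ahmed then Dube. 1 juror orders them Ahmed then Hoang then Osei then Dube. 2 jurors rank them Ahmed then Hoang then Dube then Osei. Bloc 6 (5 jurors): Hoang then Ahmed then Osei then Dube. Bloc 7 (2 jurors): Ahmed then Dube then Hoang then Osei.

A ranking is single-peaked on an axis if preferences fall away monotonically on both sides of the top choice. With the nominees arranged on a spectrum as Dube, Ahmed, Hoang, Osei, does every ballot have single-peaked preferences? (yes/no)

Axis positions: Dube=1, Ahmed=2, Hoang=3, Osei=4.
Bloc 1: ranking walks positions 1-3-4-2; Hoang is ranked above Ahmed even though Ahmed lies between Hoang and the peak Dube on the axis — preferences dip and rise again. Not single-peaked.
Bloc 2 (peak Hoang at position 3): ranking walks positions 3-2-1-4, expanding outward from the peak — single-peaked.
Bloc 3 (peak Osei at position 4): ranking walks positions 4-3-2-1, expanding outward from the peak — single-peaked.
Bloc 4 (peak Ahmed at position 2): ranking walks positions 2-3-4-1, expanding outward from the peak — single-peaked.
Bloc 5 (peak Ahmed at position 2): ranking walks positions 2-3-1-4, expanding outward from the peak — single-peaked.
Bloc 6 (peak Hoang at position 3): ranking walks positions 3-2-4-1, expanding outward from the peak — single-peaked.
Bloc 7 (peak Ahmed at position 2): ranking walks positions 2-1-3-4, expanding outward from the peak — single-peaked.
Bloc 1 violates single-peakedness, so the profile is not single-peaked on this axis.

no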